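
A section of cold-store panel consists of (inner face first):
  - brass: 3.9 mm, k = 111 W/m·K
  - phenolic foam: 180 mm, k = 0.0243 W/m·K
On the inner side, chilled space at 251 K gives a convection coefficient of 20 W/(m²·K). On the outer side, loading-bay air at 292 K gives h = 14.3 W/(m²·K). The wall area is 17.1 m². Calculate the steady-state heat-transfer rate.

Q ≈ 93.1 W

Model the wall as resistances in series:
R_inner film = 1/(h_i·A) = 1/(20×17.1) = 0.002924 K/W
R_brass = L/(kA) = 0.0039/(111×17.1) = 2.055×10^-6 K/W
R_phenolic foam = L/(kA) = 0.18/(0.0243×17.1) = 0.4332 K/W
R_outer film = 1/(h_o·A) = 1/(14.3×17.1) = 0.004089 K/W
R_total = 0.4402 K/W
Q = ΔT / R_total = 41 / 0.4402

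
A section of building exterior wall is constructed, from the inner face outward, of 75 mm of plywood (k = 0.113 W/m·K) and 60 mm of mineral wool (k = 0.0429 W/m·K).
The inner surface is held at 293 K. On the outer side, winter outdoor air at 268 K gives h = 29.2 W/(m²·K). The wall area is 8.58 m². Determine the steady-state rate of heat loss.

Q ≈ 102 W

Using the resistance-network approach (series):
R_plywood = L/(kA) = 0.075/(0.113×8.58) = 0.07736 K/W
R_mineral wool = L/(kA) = 0.06/(0.0429×8.58) = 0.163 K/W
R_outer film = 1/(h_o·A) = 1/(29.2×8.58) = 0.003991 K/W
R_total = 0.2444 K/W
Q = ΔT / R_total = 25 / 0.2444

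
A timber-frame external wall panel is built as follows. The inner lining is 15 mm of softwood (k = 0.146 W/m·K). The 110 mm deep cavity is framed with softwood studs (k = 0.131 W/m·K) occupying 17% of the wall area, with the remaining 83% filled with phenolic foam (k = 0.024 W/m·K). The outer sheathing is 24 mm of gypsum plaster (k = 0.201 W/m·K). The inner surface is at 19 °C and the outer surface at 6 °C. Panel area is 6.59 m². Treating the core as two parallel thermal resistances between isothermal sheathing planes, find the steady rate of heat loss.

Q ≈ 30.3 W

Sheathing layers in series; stud and cavity paths in parallel between them.
R_inner = 0.015/(0.146×6.59) = 0.01559 K/W
R_stud  = 0.11/(0.131×0.17×6.59) = 0.7495 K/W
R_cav   = 0.11/(0.024×0.83×6.59) = 0.8379 K/W
1/R_core = 1/R_stud + 1/R_cav → R_core = 0.3956 K/W
R_outer = 0.024/(0.201×6.59) = 0.01812 K/W
R_total = 0.4293 K/W
Q = ΔT/R_total = 13/0.4293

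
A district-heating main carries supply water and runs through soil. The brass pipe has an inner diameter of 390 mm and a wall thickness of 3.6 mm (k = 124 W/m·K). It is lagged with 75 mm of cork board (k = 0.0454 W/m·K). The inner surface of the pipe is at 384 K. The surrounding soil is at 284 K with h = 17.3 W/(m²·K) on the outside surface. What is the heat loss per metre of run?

Cylindrical conduction, so R = ln(r₂/r₁)/(2πkL) per layer, in series:
R_brass pipe wall = ln(198.6/195)/(2π×124×1) = 2.348×10^-5 K/W
R_cork board = ln(273.6/198.6)/(2π×0.0454×1) = 1.123 K/W
R_outer film = 1/(h_o·2πr_oL) = 1/(17.3×2π×0.2736×1) = 0.03362 K/W
R_total = 1.157 K/W
Q = ΔT/R_total = 100/1.157

q′ ≈ 86.4 W/m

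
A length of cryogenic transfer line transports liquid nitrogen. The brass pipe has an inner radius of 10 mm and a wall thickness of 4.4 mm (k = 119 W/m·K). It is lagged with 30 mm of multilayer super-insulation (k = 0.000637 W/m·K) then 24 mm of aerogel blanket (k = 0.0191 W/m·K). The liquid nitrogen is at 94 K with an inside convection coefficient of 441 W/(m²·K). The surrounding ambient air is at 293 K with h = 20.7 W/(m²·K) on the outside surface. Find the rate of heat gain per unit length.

For a radial system each layer contributes R = ln(r_out/r_in)/(2πkL); films add R = 1/(hA).
R_inner film = 1/(h_i·2πr₁L) = 1/(441×2π×0.01×1) = 0.03609 K/W
R_brass pipe wall = ln(14.4/10)/(2π×119×1) = 4.877×10^-4 K/W
R_multilayer super-insulation = ln(44.4/14.4)/(2π×0.000637×1) = 281.3 K/W
R_aerogel blanket = ln(68.4/44.4)/(2π×0.0191×1) = 3.601 K/W
R_outer film = 1/(h_o·2πr_oL) = 1/(20.7×2π×0.0684×1) = 0.1124 K/W
R_total = 285.1 K/W
Q = ΔT/R_total = 199/285.1

q′ ≈ 0.698 W/m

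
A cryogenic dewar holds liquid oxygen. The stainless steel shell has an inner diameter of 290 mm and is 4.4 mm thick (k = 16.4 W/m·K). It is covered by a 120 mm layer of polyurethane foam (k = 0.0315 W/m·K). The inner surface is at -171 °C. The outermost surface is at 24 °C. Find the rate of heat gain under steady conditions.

Q ≈ 25.9 W

Each spherical layer contributes R = (1/r_i − 1/r_o)/(4πk):
R_stainless steel shell = (1/0.145 − 1/0.1494)/(4π×16.4) = 9.856×10^-4 K/W
R_polyurethane foam = (1/0.1494 − 1/0.2694)/(4π×0.0315) = 7.532 K/W
R_total = 7.533 K/W
Q = ΔT/R_total = 195/7.533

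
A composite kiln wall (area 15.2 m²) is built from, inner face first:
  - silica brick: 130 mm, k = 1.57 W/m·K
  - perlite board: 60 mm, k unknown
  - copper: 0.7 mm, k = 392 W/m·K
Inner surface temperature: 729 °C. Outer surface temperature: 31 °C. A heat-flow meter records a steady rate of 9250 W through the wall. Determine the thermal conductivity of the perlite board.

k ≈ 0.0564 W/(m·K)

Series thermal resistances:
R_silica brick = L/(kA) = 0.13/(1.57×15.2) = 0.005448 K/W
R_copper = L/(kA) = 0.0007/(392×15.2) = 1.175×10^-7 K/W
Sum of known resistances R_other = 0.005448 K/W
Total R = ΔT/Q = 698/9250 = 0.07546 K/W
R_perlite board = R_total − R_other = 0.07001 K/W
k = L/(R·A) = 0.06/(0.07001×15.2)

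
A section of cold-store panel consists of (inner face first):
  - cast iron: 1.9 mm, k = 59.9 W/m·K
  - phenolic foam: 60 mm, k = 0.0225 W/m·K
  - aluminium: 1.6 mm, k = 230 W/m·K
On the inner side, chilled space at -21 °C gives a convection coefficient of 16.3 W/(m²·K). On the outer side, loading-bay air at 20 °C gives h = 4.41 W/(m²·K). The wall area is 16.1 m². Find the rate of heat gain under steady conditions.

Model the wall as resistances in series:
R_inner film = 1/(h_i·A) = 1/(16.3×16.1) = 0.003811 K/W
R_cast iron = L/(kA) = 0.0019/(59.9×16.1) = 1.97×10^-6 K/W
R_phenolic foam = L/(kA) = 0.06/(0.0225×16.1) = 0.1656 K/W
R_aluminium = L/(kA) = 0.0016/(230×16.1) = 4.321×10^-7 K/W
R_outer film = 1/(h_o·A) = 1/(4.41×16.1) = 0.01408 K/W
R_total = 0.1835 K/W
Q = ΔT / R_total = 41 / 0.1835

Q ≈ 223 W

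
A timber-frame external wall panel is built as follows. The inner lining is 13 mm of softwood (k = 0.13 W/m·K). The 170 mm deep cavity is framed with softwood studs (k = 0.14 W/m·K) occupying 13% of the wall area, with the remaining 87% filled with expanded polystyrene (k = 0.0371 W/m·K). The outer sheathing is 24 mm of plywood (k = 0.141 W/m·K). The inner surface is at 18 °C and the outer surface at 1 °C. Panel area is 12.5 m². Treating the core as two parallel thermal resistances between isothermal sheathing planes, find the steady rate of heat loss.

Q ≈ 58.4 W

Sheathing layers in series; stud and cavity paths in parallel between them.
R_inner = 0.013/(0.13×12.5) = 0.008 K/W
R_stud  = 0.17/(0.14×0.13×12.5) = 0.7473 K/W
R_cav   = 0.17/(0.0371×0.87×12.5) = 0.4214 K/W
1/R_core = 1/R_stud + 1/R_cav → R_core = 0.2694 K/W
R_outer = 0.024/(0.141×12.5) = 0.01362 K/W
R_total = 0.291 K/W
Q = ΔT/R_total = 17/0.291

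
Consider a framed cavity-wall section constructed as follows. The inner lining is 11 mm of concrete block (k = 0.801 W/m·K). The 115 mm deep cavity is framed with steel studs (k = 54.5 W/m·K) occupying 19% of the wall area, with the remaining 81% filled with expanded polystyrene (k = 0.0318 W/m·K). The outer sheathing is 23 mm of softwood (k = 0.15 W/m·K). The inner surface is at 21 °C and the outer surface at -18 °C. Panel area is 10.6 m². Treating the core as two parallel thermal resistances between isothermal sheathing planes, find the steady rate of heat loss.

Sheathing layers in series; stud and cavity paths in parallel between them.
R_inner = 0.011/(0.801×10.6) = 0.001296 K/W
R_stud  = 0.115/(54.5×0.19×10.6) = 0.001048 K/W
R_cav   = 0.115/(0.0318×0.81×10.6) = 0.4212 K/W
1/R_core = 1/R_stud + 1/R_cav → R_core = 0.001045 K/W
R_outer = 0.023/(0.15×10.6) = 0.01447 K/W
R_total = 0.01681 K/W
Q = ΔT/R_total = 39/0.01681

Q ≈ 2320 W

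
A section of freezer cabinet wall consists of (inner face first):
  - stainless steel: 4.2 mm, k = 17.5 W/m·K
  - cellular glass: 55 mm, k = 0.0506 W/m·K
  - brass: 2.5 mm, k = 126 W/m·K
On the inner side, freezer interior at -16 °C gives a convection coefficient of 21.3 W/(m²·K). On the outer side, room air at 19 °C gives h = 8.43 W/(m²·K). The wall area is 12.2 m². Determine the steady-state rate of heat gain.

Using the resistance-network approach (series):
R_inner film = 1/(h_i·A) = 1/(21.3×12.2) = 0.003848 K/W
R_stainless steel = L/(kA) = 0.0042/(17.5×12.2) = 1.967×10^-5 K/W
R_cellular glass = L/(kA) = 0.055/(0.0506×12.2) = 0.08909 K/W
R_brass = L/(kA) = 0.0025/(126×12.2) = 1.626×10^-6 K/W
R_outer film = 1/(h_o·A) = 1/(8.43×12.2) = 0.009723 K/W
R_total = 0.1027 K/W
Q = ΔT / R_total = 35 / 0.1027

Q ≈ 341 W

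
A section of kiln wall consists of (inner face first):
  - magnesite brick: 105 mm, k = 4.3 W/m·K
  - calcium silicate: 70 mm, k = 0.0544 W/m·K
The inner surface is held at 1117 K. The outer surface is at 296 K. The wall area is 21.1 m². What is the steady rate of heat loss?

Using the resistance-network approach (series):
R_magnesite brick = L/(kA) = 0.105/(4.3×21.1) = 0.001157 K/W
R_calcium silicate = L/(kA) = 0.07/(0.0544×21.1) = 0.06098 K/W
R_total = 0.06214 K/W
Q = ΔT / R_total = 821 / 0.06214

Q ≈ 13200 W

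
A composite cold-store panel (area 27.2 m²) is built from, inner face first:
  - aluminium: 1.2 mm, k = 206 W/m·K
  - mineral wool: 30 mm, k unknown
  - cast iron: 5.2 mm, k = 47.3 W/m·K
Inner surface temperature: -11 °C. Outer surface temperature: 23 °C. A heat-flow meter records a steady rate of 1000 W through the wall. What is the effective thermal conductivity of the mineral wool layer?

k ≈ 0.0324 W/(m·K)

Thermal resistances in series:
R_aluminium = L/(kA) = 0.0012/(206×27.2) = 2.142×10^-7 K/W
R_cast iron = L/(kA) = 0.0052/(47.3×27.2) = 4.042×10^-6 K/W
Sum of known resistances R_other = 4.256×10^-6 K/W
Total R = ΔT/Q = 34/1000 = 0.034 K/W
R_mineral wool = R_total − R_other = 0.034 K/W
k = L/(R·A) = 0.03/(0.034×27.2)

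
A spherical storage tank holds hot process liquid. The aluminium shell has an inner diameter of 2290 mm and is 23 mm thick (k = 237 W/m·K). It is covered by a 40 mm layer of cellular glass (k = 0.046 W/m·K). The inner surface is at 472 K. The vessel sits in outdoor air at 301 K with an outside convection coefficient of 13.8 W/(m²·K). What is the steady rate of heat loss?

For a spherical shell R = (1/r₁ − 1/r₂)/(4πk); film R = 1/(h·4πr²). In series:
R_aluminium shell = (1/1.145 − 1/1.168)/(4π×237) = 5.775×10^-6 K/W
R_cellular glass = (1/1.168 − 1/1.208)/(4π×0.046) = 0.04904 K/W
R_outer film = 1/(h·4πr_o²) = 1/(13.8×4π×1.208²) = 0.003952 K/W
R_total = 0.053 K/W
Q = ΔT/R_total = 171/0.053

Q ≈ 3230 W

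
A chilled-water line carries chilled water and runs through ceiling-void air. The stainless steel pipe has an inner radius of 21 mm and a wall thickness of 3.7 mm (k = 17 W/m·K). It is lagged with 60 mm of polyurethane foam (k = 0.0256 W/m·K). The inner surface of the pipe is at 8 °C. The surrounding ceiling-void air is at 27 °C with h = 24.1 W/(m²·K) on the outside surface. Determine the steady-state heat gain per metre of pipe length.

q′ ≈ 2.45 W/m

Radial resistances (cylindrical: R_cond = ln(r_o/r_i)/(2πkL), R_conv = 1/(h·2πrL)):
R_stainless steel pipe wall = ln(24.7/21)/(2π×17×1) = 0.001519 K/W
R_polyurethane foam = ln(84.7/24.7)/(2π×0.0256×1) = 7.661 K/W
R_outer film = 1/(h_o·2πr_oL) = 1/(24.1×2π×0.0847×1) = 0.07797 K/W
R_total = 7.741 K/W
Q = ΔT/R_total = 19/7.741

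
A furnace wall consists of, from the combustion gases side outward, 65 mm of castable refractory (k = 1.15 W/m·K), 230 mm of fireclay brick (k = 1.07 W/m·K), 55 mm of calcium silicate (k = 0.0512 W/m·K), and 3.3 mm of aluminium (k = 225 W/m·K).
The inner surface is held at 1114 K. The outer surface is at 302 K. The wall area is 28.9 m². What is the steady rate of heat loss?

Q ≈ 17400 W

Series thermal resistances:
R_castable refractory = L/(kA) = 0.065/(1.15×28.9) = 0.001956 K/W
R_fireclay brick = L/(kA) = 0.23/(1.07×28.9) = 0.007438 K/W
R_calcium silicate = L/(kA) = 0.055/(0.0512×28.9) = 0.03717 K/W
R_aluminium = L/(kA) = 0.0033/(225×28.9) = 5.075×10^-7 K/W
R_total = 0.04656 K/W
Q = ΔT / R_total = 812 / 0.04656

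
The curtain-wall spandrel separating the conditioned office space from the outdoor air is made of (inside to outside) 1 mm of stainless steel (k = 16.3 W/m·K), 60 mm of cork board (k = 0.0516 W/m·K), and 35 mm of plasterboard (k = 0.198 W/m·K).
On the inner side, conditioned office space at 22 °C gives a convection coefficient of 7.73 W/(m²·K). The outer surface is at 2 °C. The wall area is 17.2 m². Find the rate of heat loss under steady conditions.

Using the resistance-network approach (series):
R_inner film = 1/(h_i·A) = 1/(7.73×17.2) = 0.007521 K/W
R_stainless steel = L/(kA) = 0.001/(16.3×17.2) = 3.567×10^-6 K/W
R_cork board = L/(kA) = 0.06/(0.0516×17.2) = 0.0676 K/W
R_plasterboard = L/(kA) = 0.035/(0.198×17.2) = 0.01028 K/W
R_total = 0.08541 K/W
Q = ΔT / R_total = 20 / 0.08541

Q ≈ 234 W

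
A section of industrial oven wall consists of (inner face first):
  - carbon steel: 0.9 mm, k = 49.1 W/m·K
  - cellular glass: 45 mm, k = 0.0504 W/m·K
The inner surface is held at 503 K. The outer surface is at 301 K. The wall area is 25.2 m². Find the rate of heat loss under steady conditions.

Q ≈ 5700 W

Series thermal resistances:
R_carbon steel = L/(kA) = 0.0009/(49.1×25.2) = 7.274×10^-7 K/W
R_cellular glass = L/(kA) = 0.045/(0.0504×25.2) = 0.03543 K/W
R_total = 0.03543 K/W
Q = ΔT / R_total = 202 / 0.03543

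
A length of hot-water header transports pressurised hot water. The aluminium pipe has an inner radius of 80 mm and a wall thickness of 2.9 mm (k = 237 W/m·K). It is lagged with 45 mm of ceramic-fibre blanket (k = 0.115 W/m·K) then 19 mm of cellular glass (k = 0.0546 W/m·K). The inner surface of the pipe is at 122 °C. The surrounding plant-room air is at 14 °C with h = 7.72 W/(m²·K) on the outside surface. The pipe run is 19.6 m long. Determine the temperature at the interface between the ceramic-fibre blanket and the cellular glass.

Per-layer cylindrical resistances, series-summed:
R_aluminium pipe wall = ln(82.9/80)/(2π×237×19.6) = 1.22×10^-6 K/W
R_ceramic-fibre blanket = ln(127.9/82.9)/(2π×0.115×19.6) = 0.03062 K/W
R_cellular glass = ln(146.9/127.9)/(2π×0.0546×19.6) = 0.0206 K/W
R_outer film = 1/(h_o·2πr_oL) = 1/(7.72×2π×0.1469×19.6) = 0.00716 K/W
R_total = 0.05838 K/W
Q = ΔT/R_total = 108/0.05838
Q = 1850 W
T_interface = T_inner − Q·ΣR(inner→interface) = 122 − 1850×0.03062

T ≈ 65.4 °C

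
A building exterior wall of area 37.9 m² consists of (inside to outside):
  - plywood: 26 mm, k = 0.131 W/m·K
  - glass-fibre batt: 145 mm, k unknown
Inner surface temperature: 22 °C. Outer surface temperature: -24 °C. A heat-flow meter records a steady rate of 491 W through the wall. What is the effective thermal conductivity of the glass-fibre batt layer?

k ≈ 0.0433 W/(m·K)

Treating each layer as a thermal resistance in series:
R_plywood = L/(kA) = 0.026/(0.131×37.9) = 0.005237 K/W
Sum of known resistances R_other = 0.005237 K/W
Total R = ΔT/Q = 46/491 = 0.09369 K/W
R_glass-fibre batt = R_total − R_other = 0.08845 K/W
k = L/(R·A) = 0.145/(0.08845×37.9)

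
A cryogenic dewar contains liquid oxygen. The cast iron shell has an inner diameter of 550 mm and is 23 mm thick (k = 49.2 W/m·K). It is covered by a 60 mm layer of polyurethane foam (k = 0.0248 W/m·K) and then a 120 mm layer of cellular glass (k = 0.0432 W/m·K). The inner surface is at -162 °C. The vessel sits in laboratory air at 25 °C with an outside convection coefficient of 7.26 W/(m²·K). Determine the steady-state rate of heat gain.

Each spherical layer contributes R = (1/r_i − 1/r_o)/(4πk):
R_cast iron shell = (1/0.275 − 1/0.298)/(4π×49.2) = 4.539×10^-4 K/W
R_polyurethane foam = (1/0.298 − 1/0.358)/(4π×0.0248) = 1.805 K/W
R_cellular glass = (1/0.358 − 1/0.478)/(4π×0.0432) = 1.292 K/W
R_outer film = 1/(h·4πr_o²) = 1/(7.26×4π×0.478²) = 0.04797 K/W
R_total = 3.145 K/W
Q = ΔT/R_total = 187/3.145

Q ≈ 59.5 W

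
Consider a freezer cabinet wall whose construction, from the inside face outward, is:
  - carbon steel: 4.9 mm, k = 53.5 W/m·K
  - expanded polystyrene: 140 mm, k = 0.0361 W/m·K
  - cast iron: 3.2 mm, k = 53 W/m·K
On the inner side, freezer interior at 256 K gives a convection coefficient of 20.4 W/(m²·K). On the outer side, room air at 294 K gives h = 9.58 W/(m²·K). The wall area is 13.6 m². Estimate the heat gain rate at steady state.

Thermal resistances in series:
R_inner film = 1/(h_i·A) = 1/(20.4×13.6) = 0.003604 K/W
R_carbon steel = L/(kA) = 0.0049/(53.5×13.6) = 6.734×10^-6 K/W
R_expanded polystyrene = L/(kA) = 0.14/(0.0361×13.6) = 0.2852 K/W
R_cast iron = L/(kA) = 0.0032/(53×13.6) = 4.44×10^-6 K/W
R_outer film = 1/(h_o·A) = 1/(9.58×13.6) = 0.007675 K/W
R_total = 0.2964 K/W
Q = ΔT / R_total = 38 / 0.2964

Q ≈ 128 W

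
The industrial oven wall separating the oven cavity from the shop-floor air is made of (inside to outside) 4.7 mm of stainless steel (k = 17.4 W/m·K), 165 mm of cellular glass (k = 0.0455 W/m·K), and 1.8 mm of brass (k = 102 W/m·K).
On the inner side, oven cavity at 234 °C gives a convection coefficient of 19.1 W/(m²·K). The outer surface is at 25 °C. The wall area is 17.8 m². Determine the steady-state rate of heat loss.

Q ≈ 1010 W

Series thermal resistances:
R_inner film = 1/(h_i·A) = 1/(19.1×17.8) = 0.002941 K/W
R_stainless steel = L/(kA) = 0.0047/(17.4×17.8) = 1.517×10^-5 K/W
R_cellular glass = L/(kA) = 0.165/(0.0455×17.8) = 0.2037 K/W
R_brass = L/(kA) = 0.0018/(102×17.8) = 9.914×10^-7 K/W
R_total = 0.2067 K/W
Q = ΔT / R_total = 209 / 0.2067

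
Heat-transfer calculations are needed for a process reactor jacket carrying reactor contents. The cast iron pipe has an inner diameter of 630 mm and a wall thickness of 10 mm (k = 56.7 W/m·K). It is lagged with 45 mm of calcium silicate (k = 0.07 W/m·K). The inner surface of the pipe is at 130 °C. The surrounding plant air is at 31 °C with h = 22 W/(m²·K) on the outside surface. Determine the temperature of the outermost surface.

Cylindrical conduction, so R = ln(r₂/r₁)/(2πkL) per layer, in series:
R_cast iron pipe wall = ln(325/315)/(2π×56.7×1) = 8.772×10^-5 K/W
R_calcium silicate = ln(370/325)/(2π×0.07×1) = 0.2948 K/W
R_outer film = 1/(h_o·2πr_oL) = 1/(22×2π×0.37×1) = 0.01955 K/W
R_total = 0.3145 K/W
Q = ΔT/R_total = 99/0.3145
Q = 315 W/m
T_interface = T_inner − Q·ΣR(inner→interface) = 130 − 315×0.2949

T ≈ 37.2 °C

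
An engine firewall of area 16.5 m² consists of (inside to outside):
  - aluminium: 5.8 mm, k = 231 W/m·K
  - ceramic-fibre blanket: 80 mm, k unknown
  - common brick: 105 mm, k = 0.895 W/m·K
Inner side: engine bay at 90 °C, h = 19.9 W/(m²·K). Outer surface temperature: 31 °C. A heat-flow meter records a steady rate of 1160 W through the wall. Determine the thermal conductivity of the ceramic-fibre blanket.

Series thermal resistances:
R_inner film = 1/(h_i·A) = 1/(19.9×16.5) = 0.003046 K/W
R_aluminium = L/(kA) = 0.0058/(231×16.5) = 1.522×10^-6 K/W
R_common brick = L/(kA) = 0.105/(0.895×16.5) = 0.00711 K/W
Sum of known resistances R_other = 0.01016 K/W
Total R = ΔT/Q = 59/1160 = 0.05086 K/W
R_ceramic-fibre blanket = R_total − R_other = 0.0407 K/W
k = L/(R·A) = 0.08/(0.0407×16.5)

k ≈ 0.119 W/(m·K)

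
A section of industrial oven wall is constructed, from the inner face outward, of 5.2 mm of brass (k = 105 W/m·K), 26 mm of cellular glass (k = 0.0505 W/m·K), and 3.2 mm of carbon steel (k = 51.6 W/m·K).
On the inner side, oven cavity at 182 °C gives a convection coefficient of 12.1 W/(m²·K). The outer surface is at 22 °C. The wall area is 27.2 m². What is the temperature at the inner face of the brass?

T ≈ 160 °C

Series thermal resistances:
R_inner film = 1/(h_i·A) = 1/(12.1×27.2) = 0.003038 K/W
R_brass = L/(kA) = 0.0052/(105×27.2) = 1.821×10^-6 K/W
R_cellular glass = L/(kA) = 0.026/(0.0505×27.2) = 0.01893 K/W
R_carbon steel = L/(kA) = 0.0032/(51.6×27.2) = 2.28×10^-6 K/W
R_total = 0.02197 K/W;  Q = ΔT/R_total = 160/0.02197 = 7282 W
T_interface = T_inner − Q·ΣR(inner→interface) = 182 − 7280×0.003038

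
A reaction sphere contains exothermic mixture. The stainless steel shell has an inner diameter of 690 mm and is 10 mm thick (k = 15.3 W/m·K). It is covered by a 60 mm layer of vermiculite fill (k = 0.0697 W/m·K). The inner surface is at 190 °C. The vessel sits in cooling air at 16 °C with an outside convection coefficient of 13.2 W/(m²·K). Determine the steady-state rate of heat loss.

Q ≈ 348 W

Spherical conduction: R = (1/r_in − 1/r_out)/(4πk) per layer; series-sum.
R_stainless steel shell = (1/0.345 − 1/0.355)/(4π×15.3) = 4.247×10^-4 K/W
R_vermiculite fill = (1/0.355 − 1/0.415)/(4π×0.0697) = 0.465 K/W
R_outer film = 1/(h·4πr_o²) = 1/(13.2×4π×0.415²) = 0.035 K/W
R_total = 0.5004 K/W
Q = ΔT/R_total = 174/0.5004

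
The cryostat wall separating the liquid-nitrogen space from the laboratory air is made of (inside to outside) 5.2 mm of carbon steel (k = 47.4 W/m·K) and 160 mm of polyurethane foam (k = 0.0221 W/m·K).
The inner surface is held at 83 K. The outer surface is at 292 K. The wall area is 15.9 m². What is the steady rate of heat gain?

Q ≈ 459 W

Series thermal resistances:
R_carbon steel = L/(kA) = 0.0052/(47.4×15.9) = 6.9×10^-6 K/W
R_polyurethane foam = L/(kA) = 0.16/(0.0221×15.9) = 0.4553 K/W
R_total = 0.4553 K/W
Q = ΔT / R_total = 209 / 0.4553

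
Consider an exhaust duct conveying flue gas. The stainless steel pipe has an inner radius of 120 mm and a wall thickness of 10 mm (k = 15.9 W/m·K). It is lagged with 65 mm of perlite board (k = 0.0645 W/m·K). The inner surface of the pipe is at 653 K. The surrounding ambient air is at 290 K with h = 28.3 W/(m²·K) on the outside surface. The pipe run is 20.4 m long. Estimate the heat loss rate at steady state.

Q ≈ 7190 W

Radial resistances (cylindrical: R_cond = ln(r_o/r_i)/(2πkL), R_conv = 1/(h·2πrL)):
R_stainless steel pipe wall = ln(130/120)/(2π×15.9×20.4) = 3.927×10^-5 K/W
R_perlite board = ln(195/130)/(2π×0.0645×20.4) = 0.04904 K/W
R_outer film = 1/(h_o·2πr_oL) = 1/(28.3×2π×0.195×20.4) = 0.001414 K/W
R_total = 0.0505 K/W
Q = ΔT/R_total = 363/0.0505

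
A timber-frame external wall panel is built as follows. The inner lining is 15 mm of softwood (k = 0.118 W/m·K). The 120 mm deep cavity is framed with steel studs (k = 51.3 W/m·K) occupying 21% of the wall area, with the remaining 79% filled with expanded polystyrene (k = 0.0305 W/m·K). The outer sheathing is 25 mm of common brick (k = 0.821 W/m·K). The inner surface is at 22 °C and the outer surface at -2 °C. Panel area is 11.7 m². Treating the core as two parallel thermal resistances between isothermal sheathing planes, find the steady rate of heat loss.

Q ≈ 1660 W

Sheathing layers in series; stud and cavity paths in parallel between them.
R_inner = 0.015/(0.118×11.7) = 0.01086 K/W
R_stud  = 0.12/(51.3×0.21×11.7) = 9.52×10^-4 K/W
R_cav   = 0.12/(0.0305×0.79×11.7) = 0.4257 K/W
1/R_core = 1/R_stud + 1/R_cav → R_core = 9.499×10^-4 K/W
R_outer = 0.025/(0.821×11.7) = 0.002603 K/W
R_total = 0.01442 K/W
Q = ΔT/R_total = 24/0.01442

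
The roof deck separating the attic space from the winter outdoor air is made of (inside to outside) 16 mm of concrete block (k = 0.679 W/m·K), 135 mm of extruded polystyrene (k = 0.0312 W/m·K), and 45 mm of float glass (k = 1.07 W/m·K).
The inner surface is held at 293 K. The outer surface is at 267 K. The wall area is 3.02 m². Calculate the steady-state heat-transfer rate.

Thermal resistances in series:
R_concrete block = L/(kA) = 0.016/(0.679×3.02) = 0.007803 K/W
R_extruded polystyrene = L/(kA) = 0.135/(0.0312×3.02) = 1.433 K/W
R_float glass = L/(kA) = 0.045/(1.07×3.02) = 0.01393 K/W
R_total = 1.454 K/W
Q = ΔT / R_total = 26 / 1.454

Q ≈ 17.9 W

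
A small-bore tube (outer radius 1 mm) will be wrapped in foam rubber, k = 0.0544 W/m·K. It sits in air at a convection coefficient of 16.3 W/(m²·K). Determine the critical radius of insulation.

r_cr ≈ 3.34 mm

For a cylinder r_cr = k/h = 0.0544/16.3
r_cr = 3.34 mm; since the bare radius (1 mm) is below r_cr, adding a thin layer of insulation will *increase* heat loss.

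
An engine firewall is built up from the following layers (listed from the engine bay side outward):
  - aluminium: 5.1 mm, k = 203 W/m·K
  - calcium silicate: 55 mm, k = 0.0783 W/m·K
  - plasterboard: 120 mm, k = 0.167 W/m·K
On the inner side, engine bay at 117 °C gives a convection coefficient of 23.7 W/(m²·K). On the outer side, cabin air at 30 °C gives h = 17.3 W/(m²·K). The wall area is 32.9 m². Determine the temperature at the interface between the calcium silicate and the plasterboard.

Using the resistance-network approach (series):
R_inner film = 1/(h_i·A) = 1/(23.7×32.9) = 0.001282 K/W
R_aluminium = L/(kA) = 0.0051/(203×32.9) = 7.636×10^-7 K/W
R_calcium silicate = L/(kA) = 0.055/(0.0783×32.9) = 0.02135 K/W
R_plasterboard = L/(kA) = 0.12/(0.167×32.9) = 0.02184 K/W
R_outer film = 1/(h_o·A) = 1/(17.3×32.9) = 0.001757 K/W
R_total = 0.04623 K/W;  Q = ΔT/R_total = 87/0.04623 = 1882 W
T_interface = T_inner − Q·ΣR(inner→interface) = 117 − 1880×0.02263

T ≈ 74.4 °C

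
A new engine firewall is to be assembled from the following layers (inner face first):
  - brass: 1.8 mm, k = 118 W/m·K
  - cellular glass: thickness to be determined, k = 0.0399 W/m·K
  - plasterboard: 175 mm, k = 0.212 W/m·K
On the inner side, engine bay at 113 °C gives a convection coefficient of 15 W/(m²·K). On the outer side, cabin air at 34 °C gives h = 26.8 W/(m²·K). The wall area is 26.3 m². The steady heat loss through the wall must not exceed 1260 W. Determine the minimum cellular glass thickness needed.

L ≈ 28.7 mm

Model the wall as resistances in series:
R_inner film = 1/(h_i·A) = 1/(15×26.3) = 0.002535 K/W
R_brass = L/(kA) = 0.0018/(118×26.3) = 5.8×10^-7 K/W
R_plasterboard = L/(kA) = 0.175/(0.212×26.3) = 0.03139 K/W
R_outer film = 1/(h_o·A) = 1/(26.8×26.3) = 0.001419 K/W
Sum of the known resistances R_other = 0.03534 K/W
Required total resistance R_tot = ΔT/Q_allow = 79/1260 = 0.0627 K/W
R_cellular glass = R_tot − R_other = 0.02736 K/W
L = R·k·A = 0.02736×0.0399×26.3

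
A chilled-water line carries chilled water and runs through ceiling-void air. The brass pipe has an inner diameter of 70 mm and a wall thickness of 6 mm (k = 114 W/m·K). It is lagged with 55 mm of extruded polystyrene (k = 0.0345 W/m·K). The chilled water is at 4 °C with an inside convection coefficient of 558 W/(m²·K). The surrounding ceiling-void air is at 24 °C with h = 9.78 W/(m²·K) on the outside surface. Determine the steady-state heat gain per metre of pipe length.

Cylindrical conduction, so R = ln(r₂/r₁)/(2πkL) per layer, in series:
R_inner film = 1/(h_i·2πr₁L) = 1/(558×2π×0.035×1) = 0.008149 K/W
R_brass pipe wall = ln(41/35)/(2π×114×1) = 2.209×10^-4 K/W
R_extruded polystyrene = ln(96/41)/(2π×0.0345×1) = 3.925 K/W
R_outer film = 1/(h_o·2πr_oL) = 1/(9.78×2π×0.096×1) = 0.1695 K/W
R_total = 4.103 K/W
Q = ΔT/R_total = 20/4.103

q′ ≈ 4.87 W/m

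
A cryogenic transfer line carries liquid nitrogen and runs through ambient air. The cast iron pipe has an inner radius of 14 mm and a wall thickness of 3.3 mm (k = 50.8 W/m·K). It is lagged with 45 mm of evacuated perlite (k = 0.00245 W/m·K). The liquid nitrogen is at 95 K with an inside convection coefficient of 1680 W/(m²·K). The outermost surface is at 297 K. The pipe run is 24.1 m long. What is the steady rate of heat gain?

Cylindrical conduction, so R = ln(r₂/r₁)/(2πkL) per layer, in series:
R_inner film = 1/(h_i·2πr₁L) = 1/(1680×2π×0.014×24.1) = 2.808×10^-4 K/W
R_cast iron pipe wall = ln(17.3/14)/(2π×50.8×24.1) = 2.751×10^-5 K/W
R_evacuated perlite = ln(62.3/17.3)/(2π×0.00245×24.1) = 3.454 K/W
R_total = 3.454 K/W
Q = ΔT/R_total = 202/3.454

Q ≈ 58.5 W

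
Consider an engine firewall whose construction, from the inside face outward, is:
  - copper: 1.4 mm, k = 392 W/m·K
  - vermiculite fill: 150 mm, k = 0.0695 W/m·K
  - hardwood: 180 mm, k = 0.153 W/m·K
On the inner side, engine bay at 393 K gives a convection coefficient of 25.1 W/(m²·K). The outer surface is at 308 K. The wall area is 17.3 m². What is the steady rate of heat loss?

Model the wall as resistances in series:
R_inner film = 1/(h_i·A) = 1/(25.1×17.3) = 0.002303 K/W
R_copper = L/(kA) = 0.0014/(392×17.3) = 2.064×10^-7 K/W
R_vermiculite fill = L/(kA) = 0.15/(0.0695×17.3) = 0.1248 K/W
R_hardwood = L/(kA) = 0.18/(0.153×17.3) = 0.068 K/W
R_total = 0.1951 K/W
Q = ΔT / R_total = 85 / 0.1951

Q ≈ 436 W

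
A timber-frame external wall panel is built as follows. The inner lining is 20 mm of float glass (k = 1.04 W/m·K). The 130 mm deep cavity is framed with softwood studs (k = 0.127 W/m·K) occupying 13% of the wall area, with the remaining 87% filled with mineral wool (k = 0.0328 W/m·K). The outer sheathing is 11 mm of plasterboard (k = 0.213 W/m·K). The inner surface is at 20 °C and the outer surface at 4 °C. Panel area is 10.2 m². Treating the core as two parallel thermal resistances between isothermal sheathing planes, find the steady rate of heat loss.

Q ≈ 55.2 W

Sheathing layers in series; stud and cavity paths in parallel between them.
R_inner = 0.02/(1.04×10.2) = 0.001885 K/W
R_stud  = 0.13/(0.127×0.13×10.2) = 0.772 K/W
R_cav   = 0.13/(0.0328×0.87×10.2) = 0.4466 K/W
1/R_core = 1/R_stud + 1/R_cav → R_core = 0.2829 K/W
R_outer = 0.011/(0.213×10.2) = 0.005063 K/W
R_total = 0.2899 K/W
Q = ΔT/R_total = 16/0.2899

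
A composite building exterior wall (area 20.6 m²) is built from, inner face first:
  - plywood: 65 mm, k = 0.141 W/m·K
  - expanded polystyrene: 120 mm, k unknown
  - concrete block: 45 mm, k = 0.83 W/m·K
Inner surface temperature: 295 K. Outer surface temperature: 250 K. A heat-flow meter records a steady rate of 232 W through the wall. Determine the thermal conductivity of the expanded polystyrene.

Model the wall as resistances in series:
R_plywood = L/(kA) = 0.065/(0.141×20.6) = 0.02238 K/W
R_concrete block = L/(kA) = 0.045/(0.83×20.6) = 0.002632 K/W
Sum of known resistances R_other = 0.02501 K/W
Total R = ΔT/Q = 45/232 = 0.194 K/W
R_expanded polystyrene = R_total − R_other = 0.169 K/W
k = L/(R·A) = 0.12/(0.169×20.6)

k ≈ 0.0345 W/(m·K)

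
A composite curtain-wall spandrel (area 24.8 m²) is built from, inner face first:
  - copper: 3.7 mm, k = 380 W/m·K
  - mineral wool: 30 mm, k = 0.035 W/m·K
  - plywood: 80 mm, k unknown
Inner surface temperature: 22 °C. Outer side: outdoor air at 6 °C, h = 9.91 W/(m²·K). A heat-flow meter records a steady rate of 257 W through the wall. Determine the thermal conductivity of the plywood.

Model the wall as resistances in series:
R_copper = L/(kA) = 0.0037/(380×24.8) = 3.926×10^-7 K/W
R_mineral wool = L/(kA) = 0.03/(0.035×24.8) = 0.03456 K/W
R_outer film = 1/(h_o·A) = 1/(9.91×24.8) = 0.004069 K/W
Sum of known resistances R_other = 0.03863 K/W
Total R = ΔT/Q = 16/257 = 0.06226 K/W
R_plywood = R_total − R_other = 0.02363 K/W
k = L/(R·A) = 0.08/(0.02363×24.8)

k ≈ 0.137 W/(m·K)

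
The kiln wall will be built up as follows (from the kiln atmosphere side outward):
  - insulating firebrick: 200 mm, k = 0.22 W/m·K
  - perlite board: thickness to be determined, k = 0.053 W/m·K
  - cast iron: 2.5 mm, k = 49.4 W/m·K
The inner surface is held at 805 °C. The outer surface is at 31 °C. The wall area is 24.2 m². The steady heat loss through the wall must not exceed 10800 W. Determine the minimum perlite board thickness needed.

Treating each layer as a thermal resistance in series:
R_insulating firebrick = L/(kA) = 0.2/(0.22×24.2) = 0.03757 K/W
R_cast iron = L/(kA) = 0.0025/(49.4×24.2) = 2.091×10^-6 K/W
Sum of the known resistances R_other = 0.03757 K/W
Required total resistance R_tot = ΔT/Q_allow = 774/10800 = 0.07167 K/W
R_perlite board = R_tot − R_other = 0.0341 K/W
L = R·k·A = 0.0341×0.053×24.2

L ≈ 43.7 mm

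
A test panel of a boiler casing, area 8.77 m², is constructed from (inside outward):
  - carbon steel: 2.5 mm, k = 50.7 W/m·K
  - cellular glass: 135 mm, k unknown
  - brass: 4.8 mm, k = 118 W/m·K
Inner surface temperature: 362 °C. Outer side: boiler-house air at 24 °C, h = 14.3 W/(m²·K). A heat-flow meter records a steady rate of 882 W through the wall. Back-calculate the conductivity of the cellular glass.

k ≈ 0.041 W/(m·K)

Model the wall as resistances in series:
R_carbon steel = L/(kA) = 0.0025/(50.7×8.77) = 5.623×10^-6 K/W
R_brass = L/(kA) = 0.0048/(118×8.77) = 4.638×10^-6 K/W
R_outer film = 1/(h_o·A) = 1/(14.3×8.77) = 0.007974 K/W
Sum of known resistances R_other = 0.007984 K/W
Total R = ΔT/Q = 338/882 = 0.3832 K/W
R_cellular glass = R_total − R_other = 0.3752 K/W
k = L/(R·A) = 0.135/(0.3752×8.77)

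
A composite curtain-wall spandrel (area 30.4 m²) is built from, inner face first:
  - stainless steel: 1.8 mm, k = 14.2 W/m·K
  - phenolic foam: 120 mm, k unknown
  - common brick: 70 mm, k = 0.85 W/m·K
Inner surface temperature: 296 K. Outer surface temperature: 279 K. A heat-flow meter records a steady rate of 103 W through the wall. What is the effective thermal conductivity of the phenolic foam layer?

k ≈ 0.0243 W/(m·K)

Series thermal resistances:
R_stainless steel = L/(kA) = 0.0018/(14.2×30.4) = 4.17×10^-6 K/W
R_common brick = L/(kA) = 0.07/(0.85×30.4) = 0.002709 K/W
Sum of known resistances R_other = 0.002713 K/W
Total R = ΔT/Q = 17/103 = 0.165 K/W
R_phenolic foam = R_total − R_other = 0.1623 K/W
k = L/(R·A) = 0.12/(0.1623×30.4)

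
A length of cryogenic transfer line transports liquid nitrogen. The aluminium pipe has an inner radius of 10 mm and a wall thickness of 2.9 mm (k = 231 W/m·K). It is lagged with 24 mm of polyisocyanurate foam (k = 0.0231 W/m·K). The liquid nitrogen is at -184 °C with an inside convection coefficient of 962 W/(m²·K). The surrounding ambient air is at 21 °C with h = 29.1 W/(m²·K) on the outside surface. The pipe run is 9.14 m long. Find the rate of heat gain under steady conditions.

Q ≈ 253 W

Per-layer cylindrical resistances, series-summed:
R_inner film = 1/(h_i·2πr₁L) = 1/(962×2π×0.01×9.14) = 0.00181 K/W
R_aluminium pipe wall = ln(12.9/10)/(2π×231×9.14) = 1.92×10^-5 K/W
R_polyisocyanurate foam = ln(36.9/12.9)/(2π×0.0231×9.14) = 0.7922 K/W
R_outer film = 1/(h_o·2πr_oL) = 1/(29.1×2π×0.0369×9.14) = 0.01622 K/W
R_total = 0.8103 K/W
Q = ΔT/R_total = 205/0.8103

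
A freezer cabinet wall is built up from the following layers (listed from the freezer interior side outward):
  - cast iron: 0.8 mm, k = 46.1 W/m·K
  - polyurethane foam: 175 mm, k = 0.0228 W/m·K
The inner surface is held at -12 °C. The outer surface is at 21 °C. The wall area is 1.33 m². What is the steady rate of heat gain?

Q ≈ 5.72 W

Using the resistance-network approach (series):
R_cast iron = L/(kA) = 0.0008/(46.1×1.33) = 1.305×10^-5 K/W
R_polyurethane foam = L/(kA) = 0.175/(0.0228×1.33) = 5.771 K/W
R_total = 5.771 K/W
Q = ΔT / R_total = 33 / 5.771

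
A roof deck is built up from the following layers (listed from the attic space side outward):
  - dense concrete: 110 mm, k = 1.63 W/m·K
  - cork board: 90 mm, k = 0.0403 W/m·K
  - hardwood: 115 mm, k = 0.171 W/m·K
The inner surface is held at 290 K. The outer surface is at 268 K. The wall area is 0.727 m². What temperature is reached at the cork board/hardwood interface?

Series thermal resistances:
R_dense concrete = L/(kA) = 0.11/(1.63×0.727) = 0.09283 K/W
R_cork board = L/(kA) = 0.09/(0.0403×0.727) = 3.072 K/W
R_hardwood = L/(kA) = 0.115/(0.171×0.727) = 0.9251 K/W
R_total = 4.09 K/W;  Q = ΔT/R_total = 22/4.09 = 5.379 W
T_interface = T_inner − Q·ΣR(inner→interface) = 290 − 5.38×3.165

T ≈ 273 K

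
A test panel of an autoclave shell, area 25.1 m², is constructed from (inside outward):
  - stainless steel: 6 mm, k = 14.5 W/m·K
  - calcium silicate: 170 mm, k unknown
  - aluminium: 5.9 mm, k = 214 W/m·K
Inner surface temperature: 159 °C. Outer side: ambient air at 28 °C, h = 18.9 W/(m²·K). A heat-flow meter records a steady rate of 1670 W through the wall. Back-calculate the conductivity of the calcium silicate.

Series thermal resistances:
R_stainless steel = L/(kA) = 0.006/(14.5×25.1) = 1.649×10^-5 K/W
R_aluminium = L/(kA) = 0.0059/(214×25.1) = 1.098×10^-6 K/W
R_outer film = 1/(h_o·A) = 1/(18.9×25.1) = 0.002108 K/W
Sum of known resistances R_other = 0.002126 K/W
Total R = ΔT/Q = 131/1670 = 0.07844 K/W
R_calcium silicate = R_total − R_other = 0.07632 K/W
k = L/(R·A) = 0.17/(0.07632×25.1)

k ≈ 0.0887 W/(m·K)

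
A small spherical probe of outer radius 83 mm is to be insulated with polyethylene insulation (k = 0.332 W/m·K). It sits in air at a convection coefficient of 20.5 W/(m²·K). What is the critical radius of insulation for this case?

For a sphere r_cr = 2k/h = 2×0.332/20.5
r_cr = 32.4 mm; since the bare radius (83 mm) is above r_cr, any added insulation will reduce heat loss.

r_cr ≈ 32.4 mm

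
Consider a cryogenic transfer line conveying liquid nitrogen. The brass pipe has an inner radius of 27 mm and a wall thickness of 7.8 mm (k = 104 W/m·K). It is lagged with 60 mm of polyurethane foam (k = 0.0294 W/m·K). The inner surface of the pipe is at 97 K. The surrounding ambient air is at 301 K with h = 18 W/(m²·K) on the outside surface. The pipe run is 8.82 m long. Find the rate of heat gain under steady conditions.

Q ≈ 326 W

Radial resistances (cylindrical: R_cond = ln(r_o/r_i)/(2πkL), R_conv = 1/(h·2πrL)):
R_brass pipe wall = ln(34.8/27)/(2π×104×8.82) = 4.403×10^-5 K/W
R_polyurethane foam = ln(94.8/34.8)/(2π×0.0294×8.82) = 0.6151 K/W
R_outer film = 1/(h_o·2πr_oL) = 1/(18×2π×0.0948×8.82) = 0.01057 K/W
R_total = 0.6257 K/W
Q = ΔT/R_total = 204/0.6257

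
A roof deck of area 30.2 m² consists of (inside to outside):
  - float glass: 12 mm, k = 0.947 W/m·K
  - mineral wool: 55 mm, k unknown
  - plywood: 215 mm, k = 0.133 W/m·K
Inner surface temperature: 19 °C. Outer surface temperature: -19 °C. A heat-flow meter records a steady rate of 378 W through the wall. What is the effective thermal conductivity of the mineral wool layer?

Model the wall as resistances in series:
R_float glass = L/(kA) = 0.012/(0.947×30.2) = 4.196×10^-4 K/W
R_plywood = L/(kA) = 0.215/(0.133×30.2) = 0.05353 K/W
Sum of known resistances R_other = 0.05395 K/W
Total R = ΔT/Q = 38/378 = 0.1005 K/W
R_mineral wool = R_total − R_other = 0.04658 K/W
k = L/(R·A) = 0.055/(0.04658×30.2)

k ≈ 0.0391 W/(m·K)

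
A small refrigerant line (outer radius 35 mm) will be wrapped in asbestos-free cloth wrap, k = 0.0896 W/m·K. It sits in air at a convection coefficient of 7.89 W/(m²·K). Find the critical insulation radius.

For a cylinder r_cr = k/h = 0.0896/7.89
r_cr = 11.4 mm; since the bare radius (35 mm) is above r_cr, any added insulation will reduce heat loss.

r_cr ≈ 11.4 mm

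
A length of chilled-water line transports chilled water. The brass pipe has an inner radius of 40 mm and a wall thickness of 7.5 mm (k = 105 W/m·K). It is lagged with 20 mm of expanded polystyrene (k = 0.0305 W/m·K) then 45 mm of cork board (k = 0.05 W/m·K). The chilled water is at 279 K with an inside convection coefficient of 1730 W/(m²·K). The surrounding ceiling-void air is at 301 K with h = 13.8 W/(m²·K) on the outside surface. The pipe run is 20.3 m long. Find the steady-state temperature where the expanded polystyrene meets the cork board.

Per-layer cylindrical resistances, series-summed:
R_inner film = 1/(h_i·2πr₁L) = 1/(1730×2π×0.04×20.3) = 1.133×10^-4 K/W
R_brass pipe wall = ln(47.5/40)/(2π×105×20.3) = 1.283×10^-5 K/W
R_expanded polystyrene = ln(67.5/47.5)/(2π×0.0305×20.3) = 0.09033 K/W
R_cork board = ln(112.5/67.5)/(2π×0.05×20.3) = 0.0801 K/W
R_outer film = 1/(h_o·2πr_oL) = 1/(13.8×2π×0.1125×20.3) = 0.00505 K/W
R_total = 0.1756 K/W
Q = ΔT/R_total = 22/0.1756
Q = 125 W
T_interface = T_inner + Q·ΣR(inner→interface) = 279 + 125×0.09045

T ≈ 290 K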